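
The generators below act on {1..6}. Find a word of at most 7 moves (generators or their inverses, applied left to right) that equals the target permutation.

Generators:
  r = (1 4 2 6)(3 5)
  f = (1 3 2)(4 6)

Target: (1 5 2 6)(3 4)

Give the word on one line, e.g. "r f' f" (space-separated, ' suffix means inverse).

f' f' r' f' f'

  after f': (1 2 3)(4 6)
  after f': (1 3 2)
  after r': (1 5 3 4)(2 6)
  after f': (1 5)(2 4)(3 6)
  after f': (1 5 2 6)(3 4)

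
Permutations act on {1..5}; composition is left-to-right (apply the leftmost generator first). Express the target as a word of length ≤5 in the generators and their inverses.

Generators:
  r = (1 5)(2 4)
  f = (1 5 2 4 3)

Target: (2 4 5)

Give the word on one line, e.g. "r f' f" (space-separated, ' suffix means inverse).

f' r f f r'

  after f': (1 3 4 2 5)
  after r: (1 3 2)
  after f: (2 5)(3 4)
  after f: (1 5 4)
  after r': (2 4 5)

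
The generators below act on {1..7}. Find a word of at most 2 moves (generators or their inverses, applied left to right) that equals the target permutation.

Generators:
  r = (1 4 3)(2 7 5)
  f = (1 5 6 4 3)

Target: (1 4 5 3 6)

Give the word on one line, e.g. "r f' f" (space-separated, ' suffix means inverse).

f' f'

  after f': (1 3 4 6 5)
  after f': (1 4 5 3 6)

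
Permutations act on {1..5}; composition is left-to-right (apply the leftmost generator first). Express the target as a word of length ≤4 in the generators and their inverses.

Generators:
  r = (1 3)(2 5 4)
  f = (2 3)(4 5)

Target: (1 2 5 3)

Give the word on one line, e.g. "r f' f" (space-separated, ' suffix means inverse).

  after r': (1 3)(2 4 5)
  after f: (1 2 5 3)

r' f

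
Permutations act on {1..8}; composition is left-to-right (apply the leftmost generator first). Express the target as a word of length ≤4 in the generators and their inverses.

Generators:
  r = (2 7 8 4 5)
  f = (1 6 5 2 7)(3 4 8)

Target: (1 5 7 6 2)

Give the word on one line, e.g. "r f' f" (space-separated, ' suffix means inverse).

  after f': (1 7 2 5 6)(3 8 4)
  after f': (1 2 6 7 5)(3 4 8)
  after f': (1 5 7 6 2)

f' f' f'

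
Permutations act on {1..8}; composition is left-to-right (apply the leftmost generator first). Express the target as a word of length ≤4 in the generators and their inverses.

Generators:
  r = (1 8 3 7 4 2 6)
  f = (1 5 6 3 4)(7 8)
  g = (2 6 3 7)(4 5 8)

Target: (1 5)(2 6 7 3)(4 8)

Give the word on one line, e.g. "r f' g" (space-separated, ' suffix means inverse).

  after f: (1 5 6 3 4)(7 8)
  after r: (1 5)(2 6 7 3)(4 8)

f r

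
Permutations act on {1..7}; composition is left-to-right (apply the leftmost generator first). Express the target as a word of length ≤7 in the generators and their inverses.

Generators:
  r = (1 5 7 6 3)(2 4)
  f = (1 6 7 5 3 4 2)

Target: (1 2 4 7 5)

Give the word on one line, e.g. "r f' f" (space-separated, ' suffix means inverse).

f' r' f' r f'

  after f': (1 2 4 3 5 7 6)
  after r': (1 4 6 3)
  after f': (1 3 2 4)(5 7 6)
  after r: (3 4 5 6 7)
  after f': (1 2 4 7 5)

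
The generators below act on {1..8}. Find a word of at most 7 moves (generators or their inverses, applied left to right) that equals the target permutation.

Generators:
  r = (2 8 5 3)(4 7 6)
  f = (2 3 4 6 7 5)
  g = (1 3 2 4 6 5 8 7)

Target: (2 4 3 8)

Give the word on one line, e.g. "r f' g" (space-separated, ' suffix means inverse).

r f r' r' f

  after r: (2 8 5 3)(4 7 6)
  after f: (2 8)(4 5)
  after r': (3 5 6 7 4 8)
  after r': (2 3 8 5 7 6 4)
  after f: (2 4 3 8)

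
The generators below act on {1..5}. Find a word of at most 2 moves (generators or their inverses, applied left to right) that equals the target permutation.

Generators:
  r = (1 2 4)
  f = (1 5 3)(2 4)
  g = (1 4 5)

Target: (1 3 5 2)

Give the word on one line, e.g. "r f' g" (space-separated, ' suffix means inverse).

  after f': (1 3 5)(2 4)
  after r: (1 3 5 2)

f' r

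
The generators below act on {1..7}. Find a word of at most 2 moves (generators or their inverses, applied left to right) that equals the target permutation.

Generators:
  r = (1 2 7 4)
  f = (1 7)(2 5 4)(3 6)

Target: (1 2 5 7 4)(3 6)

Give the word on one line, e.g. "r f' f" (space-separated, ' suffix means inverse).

  after f: (1 7)(2 5 4)(3 6)
  after r': (1 2 5 7 4)(3 6)

f r'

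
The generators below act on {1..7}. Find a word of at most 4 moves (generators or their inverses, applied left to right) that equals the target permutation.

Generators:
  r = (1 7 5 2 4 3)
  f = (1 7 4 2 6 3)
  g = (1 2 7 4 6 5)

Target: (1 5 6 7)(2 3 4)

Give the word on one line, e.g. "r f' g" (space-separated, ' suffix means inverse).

f r f

  after f: (1 7 4 2 6 3)
  after r: (1 5 2 6)(3 7)
  after f: (1 5 6 7)(2 3 4)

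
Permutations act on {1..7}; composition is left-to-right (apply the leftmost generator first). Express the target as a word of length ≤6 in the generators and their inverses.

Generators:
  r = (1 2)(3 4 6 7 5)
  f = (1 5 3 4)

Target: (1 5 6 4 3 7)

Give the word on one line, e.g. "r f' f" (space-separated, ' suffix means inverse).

  after f: (1 5 3 4)
  after r: (1 3 6 7 5 4 2)
  after r: (1 4)(3 7)(5 6)
  after f': (1 3 7 5 6)
  after f': (1 5 6 4 3 7)

f r r f' f'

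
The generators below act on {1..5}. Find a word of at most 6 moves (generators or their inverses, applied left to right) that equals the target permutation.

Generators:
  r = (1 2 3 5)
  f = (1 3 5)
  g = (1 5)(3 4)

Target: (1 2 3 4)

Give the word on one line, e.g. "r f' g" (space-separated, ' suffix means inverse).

  after g: (1 5)(3 4)
  after f': (1 3 4)
  after r': (1 2)(3 4 5)
  after f': (1 2 5)(3 4)
  after f': (1 2 3 4)

g f' r' f' f'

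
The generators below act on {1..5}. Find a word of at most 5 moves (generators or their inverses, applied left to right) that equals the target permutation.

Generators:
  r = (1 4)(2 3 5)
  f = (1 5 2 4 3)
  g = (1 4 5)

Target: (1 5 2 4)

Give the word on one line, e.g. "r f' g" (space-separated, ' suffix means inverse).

  after f: (1 5 2 4 3)
  after r': (1 3 4 2)
  after f: (2 5)
  after g': (1 5 2 4)

f r' f g'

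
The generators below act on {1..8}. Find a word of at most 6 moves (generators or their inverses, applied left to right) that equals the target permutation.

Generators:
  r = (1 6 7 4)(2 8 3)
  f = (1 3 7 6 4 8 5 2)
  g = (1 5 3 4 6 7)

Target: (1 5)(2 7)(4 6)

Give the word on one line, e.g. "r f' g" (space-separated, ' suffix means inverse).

r' g' g' r' r'

  after r': (1 4 7 6)(2 3 8)
  after g': (1 3 8 2 5)(4 6 7)
  after g': (1 5 7 3 8 2)
  after r': (1 5 6)(2 4 7 8 3)
  after r': (1 5)(2 7)(4 6)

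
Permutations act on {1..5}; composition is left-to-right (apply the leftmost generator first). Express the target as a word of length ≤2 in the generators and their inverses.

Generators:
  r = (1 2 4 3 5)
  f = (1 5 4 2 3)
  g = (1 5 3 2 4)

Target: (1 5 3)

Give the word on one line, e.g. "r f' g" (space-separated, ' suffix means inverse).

  after g': (1 4 2 3 5)
  after f': (1 5 3)

g' f'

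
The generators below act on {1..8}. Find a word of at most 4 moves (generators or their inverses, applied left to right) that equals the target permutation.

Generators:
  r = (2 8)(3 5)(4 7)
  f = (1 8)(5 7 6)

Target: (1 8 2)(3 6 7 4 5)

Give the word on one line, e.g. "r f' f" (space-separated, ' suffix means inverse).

r f' r r

  after r: (2 8)(3 5)(4 7)
  after f': (1 8 2)(3 6 7 4 5)
  after r: (1 2)(3 6 4)
  after r: (1 8 2)(3 6 7 4 5)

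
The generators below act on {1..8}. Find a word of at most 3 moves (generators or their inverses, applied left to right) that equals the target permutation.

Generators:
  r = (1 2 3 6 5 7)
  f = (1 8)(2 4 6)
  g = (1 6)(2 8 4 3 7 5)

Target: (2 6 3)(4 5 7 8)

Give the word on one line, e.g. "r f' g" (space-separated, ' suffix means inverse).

  after f: (1 8)(2 4 6)
  after r: (1 8 2 4 5 7)(3 6)
  after f: (2 6 3)(4 5 7 8)

f r f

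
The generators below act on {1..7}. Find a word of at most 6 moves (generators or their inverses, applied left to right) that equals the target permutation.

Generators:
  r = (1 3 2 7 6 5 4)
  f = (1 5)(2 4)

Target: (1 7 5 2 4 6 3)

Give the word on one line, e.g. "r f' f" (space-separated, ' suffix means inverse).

f r f r

  after f: (1 5)(2 4)
  after r: (1 4 7 6 5 3 2)
  after f: (1 2 5 3 4 7 6)
  after r: (1 7 5 2 4 6 3)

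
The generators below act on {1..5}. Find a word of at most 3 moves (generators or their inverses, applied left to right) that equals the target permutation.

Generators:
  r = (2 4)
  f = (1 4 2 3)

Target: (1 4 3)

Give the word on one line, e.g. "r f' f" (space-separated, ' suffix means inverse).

r' f

  after r': (2 4)
  after f: (1 4 3)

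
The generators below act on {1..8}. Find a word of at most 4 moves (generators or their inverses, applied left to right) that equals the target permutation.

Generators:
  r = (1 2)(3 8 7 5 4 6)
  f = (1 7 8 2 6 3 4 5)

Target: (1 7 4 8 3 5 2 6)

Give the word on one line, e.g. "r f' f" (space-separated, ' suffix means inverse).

r' r' f

  after r': (1 2)(3 6 4 5 7 8)
  after r': (3 4 7)(5 8 6)
  after f: (1 7 4 8 3 5 2 6)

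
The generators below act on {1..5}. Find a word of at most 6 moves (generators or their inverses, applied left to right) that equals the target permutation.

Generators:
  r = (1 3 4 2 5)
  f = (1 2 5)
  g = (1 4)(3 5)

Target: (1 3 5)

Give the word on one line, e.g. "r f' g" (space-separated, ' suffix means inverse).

f' r g r'

  after f': (1 5 2)
  after r: (2 3 4)
  after g: (1 4 2 5 3)
  after r': (1 3 5)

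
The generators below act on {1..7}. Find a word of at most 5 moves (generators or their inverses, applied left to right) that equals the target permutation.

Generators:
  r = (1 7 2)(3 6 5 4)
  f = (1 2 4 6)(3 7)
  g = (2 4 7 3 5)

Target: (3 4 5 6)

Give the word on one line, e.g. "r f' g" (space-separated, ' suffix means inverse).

r r r

  after r: (1 7 2)(3 6 5 4)
  after r: (1 2 7)(3 5)(4 6)
  after r: (3 4 5 6)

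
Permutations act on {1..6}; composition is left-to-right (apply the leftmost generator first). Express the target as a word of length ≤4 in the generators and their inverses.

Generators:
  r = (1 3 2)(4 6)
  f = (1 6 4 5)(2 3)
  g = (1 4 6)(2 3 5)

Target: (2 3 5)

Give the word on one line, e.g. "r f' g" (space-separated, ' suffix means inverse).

  after f: (1 6 4 5)(2 3)
  after r': (1 4 5 2)
  after r': (1 6 4 5 3)
  after f': (2 3 5)

f r' r' f'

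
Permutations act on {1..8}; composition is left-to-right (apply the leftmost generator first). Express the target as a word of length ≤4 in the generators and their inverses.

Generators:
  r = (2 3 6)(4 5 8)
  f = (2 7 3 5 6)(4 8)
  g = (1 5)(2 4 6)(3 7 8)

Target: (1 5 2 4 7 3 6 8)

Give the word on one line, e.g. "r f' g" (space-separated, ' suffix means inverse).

  after r': (2 6 3)(4 8 5)
  after g': (1 5 2 4 7 3 6 8)

r' g'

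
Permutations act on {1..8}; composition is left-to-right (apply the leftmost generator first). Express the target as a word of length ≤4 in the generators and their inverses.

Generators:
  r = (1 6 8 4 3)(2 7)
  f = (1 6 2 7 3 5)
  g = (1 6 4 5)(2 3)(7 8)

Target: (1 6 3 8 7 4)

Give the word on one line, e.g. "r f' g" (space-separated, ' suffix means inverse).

  after g: (1 6 4 5)(2 3)(7 8)
  after f': (2 7 8)(3 6 4)
  after r: (1 6 3 8 7 4)

g f' r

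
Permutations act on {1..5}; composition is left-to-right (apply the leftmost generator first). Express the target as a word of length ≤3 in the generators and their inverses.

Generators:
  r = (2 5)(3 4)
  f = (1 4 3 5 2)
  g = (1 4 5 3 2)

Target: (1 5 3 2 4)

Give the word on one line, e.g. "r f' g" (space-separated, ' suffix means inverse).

  after r': (2 5)(3 4)
  after f': (1 2 3)
  after f': (1 5 3 2 4)

r' f' f'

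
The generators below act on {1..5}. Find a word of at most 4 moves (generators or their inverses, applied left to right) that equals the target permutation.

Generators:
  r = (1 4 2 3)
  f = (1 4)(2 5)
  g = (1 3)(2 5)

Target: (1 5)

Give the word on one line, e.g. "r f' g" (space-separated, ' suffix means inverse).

  after g': (1 3)(2 5)
  after r': (1 2 5 4)
  after f': (1 5)

g' r' f'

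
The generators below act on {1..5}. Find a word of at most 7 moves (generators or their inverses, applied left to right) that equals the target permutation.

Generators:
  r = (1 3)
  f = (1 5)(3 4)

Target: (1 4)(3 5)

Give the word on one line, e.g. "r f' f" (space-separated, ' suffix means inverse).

  after r': (1 3)
  after f': (1 4 3 5)
  after r': (1 4)(3 5)
  after f: (1 3)(4 5)
  after f: (1 4)(3 5)

r' f' r' f f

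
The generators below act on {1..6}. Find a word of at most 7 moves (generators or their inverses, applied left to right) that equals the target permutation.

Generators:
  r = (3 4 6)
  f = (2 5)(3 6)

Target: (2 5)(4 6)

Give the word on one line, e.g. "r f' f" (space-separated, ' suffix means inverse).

f r' f' f' r'

  after f: (2 5)(3 6)
  after r': (2 5)(3 4)
  after f': (3 4 6)
  after f': (2 5)(3 4)
  after r': (2 5)(4 6)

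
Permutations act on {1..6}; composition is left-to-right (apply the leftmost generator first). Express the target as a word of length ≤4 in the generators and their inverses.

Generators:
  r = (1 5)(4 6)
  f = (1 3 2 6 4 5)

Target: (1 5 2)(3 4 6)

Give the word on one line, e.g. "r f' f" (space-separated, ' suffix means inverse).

f' r f'

  after f': (1 5 4 6 2 3)
  after r: (2 3 5 6)
  after f': (1 5 2)(3 4 6)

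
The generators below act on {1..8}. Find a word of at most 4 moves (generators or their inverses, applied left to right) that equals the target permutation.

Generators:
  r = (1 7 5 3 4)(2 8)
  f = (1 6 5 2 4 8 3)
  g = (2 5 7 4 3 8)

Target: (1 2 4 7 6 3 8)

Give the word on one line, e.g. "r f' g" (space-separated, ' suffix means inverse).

  after r': (1 4 3 5 7)(2 8)
  after f: (1 8 4)(2 3)(5 7 6)
  after r: (1 2 4 7 6 3 8)

r' f r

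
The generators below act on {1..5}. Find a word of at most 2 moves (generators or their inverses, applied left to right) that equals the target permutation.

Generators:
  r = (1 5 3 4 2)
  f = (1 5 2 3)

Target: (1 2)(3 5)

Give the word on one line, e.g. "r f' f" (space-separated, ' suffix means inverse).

f' f'

  after f': (1 3 2 5)
  after f': (1 2)(3 5)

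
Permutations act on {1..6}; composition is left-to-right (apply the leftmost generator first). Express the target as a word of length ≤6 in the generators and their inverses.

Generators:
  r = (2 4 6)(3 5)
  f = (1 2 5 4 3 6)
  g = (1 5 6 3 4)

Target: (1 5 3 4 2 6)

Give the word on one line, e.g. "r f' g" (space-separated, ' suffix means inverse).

  after f': (1 6 3 4 5 2)
  after r': (1 4 3 2)(5 6)
  after g': (1 3 2 4 6)
  after r: (1 5 3 4 2 6)

f' r' g' r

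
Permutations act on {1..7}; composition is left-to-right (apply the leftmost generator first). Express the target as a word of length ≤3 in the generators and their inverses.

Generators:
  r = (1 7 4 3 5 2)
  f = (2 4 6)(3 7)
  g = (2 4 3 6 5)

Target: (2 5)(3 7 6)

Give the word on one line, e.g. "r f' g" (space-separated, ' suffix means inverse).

f' g

  after f': (2 6 4)(3 7)
  after g: (2 5)(3 7 6)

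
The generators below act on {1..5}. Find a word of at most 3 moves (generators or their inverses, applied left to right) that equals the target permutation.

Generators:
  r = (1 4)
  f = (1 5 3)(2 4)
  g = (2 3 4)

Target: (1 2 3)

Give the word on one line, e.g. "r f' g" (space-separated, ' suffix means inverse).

r' g r

  after r': (1 4)
  after g: (1 2 3 4)
  after r: (1 2 3)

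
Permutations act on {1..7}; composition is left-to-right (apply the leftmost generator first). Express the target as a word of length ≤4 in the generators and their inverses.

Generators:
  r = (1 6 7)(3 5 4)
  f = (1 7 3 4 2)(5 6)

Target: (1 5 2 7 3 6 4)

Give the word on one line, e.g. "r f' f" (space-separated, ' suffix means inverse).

  after r': (1 7 6)(3 4 5)
  after f': (2 4 6)(5 7)
  after r: (1 6 2 3 5)(4 7)
  after f': (1 5 2 7 3 6 4)

r' f' r f'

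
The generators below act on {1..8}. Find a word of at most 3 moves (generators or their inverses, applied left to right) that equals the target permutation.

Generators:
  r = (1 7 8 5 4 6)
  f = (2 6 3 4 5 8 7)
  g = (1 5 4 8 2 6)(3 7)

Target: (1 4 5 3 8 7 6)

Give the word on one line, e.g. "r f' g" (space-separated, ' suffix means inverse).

  after g: (1 5 4 8 2 6)(3 7)
  after f': (1 4 5 3 8 7 6)

g f'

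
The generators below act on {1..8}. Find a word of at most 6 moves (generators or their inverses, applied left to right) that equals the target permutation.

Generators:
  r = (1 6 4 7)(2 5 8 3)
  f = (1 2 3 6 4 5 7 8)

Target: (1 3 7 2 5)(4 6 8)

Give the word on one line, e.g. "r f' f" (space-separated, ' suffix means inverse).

f' f' f' r' f

  after f': (1 8 7 5 4 6 3 2)
  after f': (1 7 4 3)(2 8 5 6)
  after f': (1 5 3 8 4 2 7 6)
  after r': (1 2 4 3 5 8 6 7)
  after f: (1 3 7 2 5)(4 6 8)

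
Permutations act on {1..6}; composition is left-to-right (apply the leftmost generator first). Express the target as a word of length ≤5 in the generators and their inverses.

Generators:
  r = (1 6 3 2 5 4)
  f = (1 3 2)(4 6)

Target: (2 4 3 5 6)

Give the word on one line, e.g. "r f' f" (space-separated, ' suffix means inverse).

f' f' r f

  after f': (1 2 3)(4 6)
  after f': (1 3 2)
  after r: (1 2 6 3 5 4)
  after f: (2 4 3 5 6)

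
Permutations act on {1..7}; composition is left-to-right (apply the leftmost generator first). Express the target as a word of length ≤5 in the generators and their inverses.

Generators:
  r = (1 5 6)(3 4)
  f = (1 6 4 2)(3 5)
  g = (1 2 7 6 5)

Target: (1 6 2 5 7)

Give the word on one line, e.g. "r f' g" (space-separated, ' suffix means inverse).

g g g

  after g: (1 2 7 6 5)
  after g: (1 7 5 2 6)
  after g: (1 6 2 5 7)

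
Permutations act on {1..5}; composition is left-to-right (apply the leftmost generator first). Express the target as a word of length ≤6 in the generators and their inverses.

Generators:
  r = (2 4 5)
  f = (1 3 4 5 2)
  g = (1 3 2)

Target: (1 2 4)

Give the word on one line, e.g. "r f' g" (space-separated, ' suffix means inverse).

r f g' f'

  after r: (2 4 5)
  after f: (1 3 4 2 5)
  after g': (2 5)(3 4)
  after f': (1 2 4)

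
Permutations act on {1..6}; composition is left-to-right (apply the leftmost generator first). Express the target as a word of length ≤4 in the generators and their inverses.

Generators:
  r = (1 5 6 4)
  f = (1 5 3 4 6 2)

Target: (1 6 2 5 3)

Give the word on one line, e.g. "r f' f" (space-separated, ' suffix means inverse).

  after r: (1 5 6 4)
  after r: (1 6)(4 5)
  after f': (1 4)(2 6)(3 5)
  after r': (1 6 2 5 3)

r r f' r'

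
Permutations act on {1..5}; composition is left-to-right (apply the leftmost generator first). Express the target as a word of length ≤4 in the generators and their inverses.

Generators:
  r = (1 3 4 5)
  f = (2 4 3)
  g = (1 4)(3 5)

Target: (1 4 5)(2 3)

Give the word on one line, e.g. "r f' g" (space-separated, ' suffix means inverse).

r f'

  after r: (1 3 4 5)
  after f': (1 4 5)(2 3)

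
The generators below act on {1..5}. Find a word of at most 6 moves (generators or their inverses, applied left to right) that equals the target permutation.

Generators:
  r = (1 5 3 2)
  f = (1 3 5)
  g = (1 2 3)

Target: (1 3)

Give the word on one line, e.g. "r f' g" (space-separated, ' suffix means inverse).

  after g': (1 3 2)
  after r: (1 2 5 3)
  after g: (1 3 2 5)
  after f': (2 3)
  after g': (1 3)

g' r g f' g'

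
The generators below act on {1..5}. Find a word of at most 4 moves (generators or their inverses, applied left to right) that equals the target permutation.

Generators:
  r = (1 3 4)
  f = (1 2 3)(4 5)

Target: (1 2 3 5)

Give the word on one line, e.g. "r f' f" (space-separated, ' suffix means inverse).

  after r: (1 3 4)
  after f': (1 2)(3 5 4)
  after r': (1 2 4)(3 5)
  after r': (1 2 3 5)

r f' r' r'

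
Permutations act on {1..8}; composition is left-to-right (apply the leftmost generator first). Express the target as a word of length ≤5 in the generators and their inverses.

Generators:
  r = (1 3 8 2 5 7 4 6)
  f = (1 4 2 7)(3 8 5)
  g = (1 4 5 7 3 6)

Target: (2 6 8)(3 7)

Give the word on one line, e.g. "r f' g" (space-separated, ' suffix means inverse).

f r g' g' f

  after f: (1 4 2 7)(3 8 5)
  after r: (1 6)(2 4 5 8 7 3)
  after g': (1 3 2)(5 8)
  after g': (1 7 5 8 4)(2 6 3)
  after f: (2 6 8)(3 7)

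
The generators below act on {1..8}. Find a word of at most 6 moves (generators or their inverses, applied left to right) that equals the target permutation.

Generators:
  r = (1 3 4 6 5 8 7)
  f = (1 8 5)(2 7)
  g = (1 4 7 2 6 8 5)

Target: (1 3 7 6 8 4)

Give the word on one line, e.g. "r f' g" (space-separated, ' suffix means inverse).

r' g f g' r'

  after r': (1 7 8 5 6 4 3)
  after g: (1 2 6 7 5 8)(3 4)
  after f: (1 7)(2 6)(3 4)
  after g': (1 4 3)(5 8 6 7)
  after r': (1 3 7 6 8 4)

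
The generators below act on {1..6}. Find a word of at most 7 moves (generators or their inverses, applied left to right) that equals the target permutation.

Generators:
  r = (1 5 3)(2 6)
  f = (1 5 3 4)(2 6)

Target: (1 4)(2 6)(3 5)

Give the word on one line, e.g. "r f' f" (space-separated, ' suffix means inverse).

  after f: (1 5 3 4)(2 6)
  after r: (1 3 4 5)
  after r: (2 6)(3 4)
  after f': (1 4 5)
  after r': (1 4)(2 6)(3 5)

f r r f' r'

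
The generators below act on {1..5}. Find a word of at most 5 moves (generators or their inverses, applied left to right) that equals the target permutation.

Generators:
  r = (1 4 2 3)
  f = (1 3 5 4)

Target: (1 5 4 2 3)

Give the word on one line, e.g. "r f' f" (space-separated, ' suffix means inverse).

  after r': (1 3 2 4)
  after f': (2 5 3)
  after r: (1 4 2 5)
  after f': (1 5 4 2 3)

r' f' r f'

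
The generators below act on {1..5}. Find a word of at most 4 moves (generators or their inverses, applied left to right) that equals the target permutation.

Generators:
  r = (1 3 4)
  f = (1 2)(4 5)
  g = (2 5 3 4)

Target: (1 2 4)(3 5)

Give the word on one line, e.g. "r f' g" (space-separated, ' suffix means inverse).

  after g: (2 5 3 4)
  after f': (1 2 4)(3 5)

g f'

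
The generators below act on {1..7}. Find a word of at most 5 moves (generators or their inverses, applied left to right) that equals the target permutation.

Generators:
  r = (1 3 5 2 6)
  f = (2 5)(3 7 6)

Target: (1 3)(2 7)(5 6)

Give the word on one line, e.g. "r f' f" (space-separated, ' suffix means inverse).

r' r' f r'

  after r': (1 6 2 5 3)
  after r': (1 2 3 6 5)
  after f: (1 5)(2 7 6)
  after r': (1 3)(2 7)(5 6)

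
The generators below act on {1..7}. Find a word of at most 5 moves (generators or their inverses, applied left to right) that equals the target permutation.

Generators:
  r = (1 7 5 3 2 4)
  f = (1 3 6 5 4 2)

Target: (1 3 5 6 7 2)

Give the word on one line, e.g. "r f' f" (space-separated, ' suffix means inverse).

f f r' f r

  after f: (1 3 6 5 4 2)
  after f: (1 6 4)(2 3 5)
  after r': (1 6 2 5 3 7)
  after f: (1 5 6)(2 4)(3 7)
  after r: (1 3 5 6 7 2)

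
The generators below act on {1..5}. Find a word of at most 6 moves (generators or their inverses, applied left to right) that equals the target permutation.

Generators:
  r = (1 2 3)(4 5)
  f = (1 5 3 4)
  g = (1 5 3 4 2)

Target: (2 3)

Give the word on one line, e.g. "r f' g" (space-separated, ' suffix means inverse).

  after f': (1 4 3 5)
  after f': (1 3)(4 5)
  after g': (1 5 3 2 4)
  after f': (2 3)

f' f' g' f'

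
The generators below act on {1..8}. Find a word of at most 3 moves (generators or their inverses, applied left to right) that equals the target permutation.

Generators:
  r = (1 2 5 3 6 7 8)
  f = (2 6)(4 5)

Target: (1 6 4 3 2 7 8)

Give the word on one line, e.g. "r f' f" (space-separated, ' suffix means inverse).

f' r f

  after f': (2 6)(4 5)
  after r: (1 2 7 8)(3 6 5 4)
  after f: (1 6 4 3 2 7 8)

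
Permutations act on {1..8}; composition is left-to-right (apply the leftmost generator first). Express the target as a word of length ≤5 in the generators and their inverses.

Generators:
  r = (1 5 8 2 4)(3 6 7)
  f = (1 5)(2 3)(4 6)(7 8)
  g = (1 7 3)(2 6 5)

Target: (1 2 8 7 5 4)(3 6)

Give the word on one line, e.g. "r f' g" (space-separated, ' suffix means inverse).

r g' f g' r'

  after r: (1 5 8 2 4)(3 6 7)
  after g': (1 6)(2 4 3)(5 8)
  after f: (1 4 2 6 5 7 8)
  after g': (1 4 5)(3 7 8)
  after r': (1 2 8 7 5 4)(3 6)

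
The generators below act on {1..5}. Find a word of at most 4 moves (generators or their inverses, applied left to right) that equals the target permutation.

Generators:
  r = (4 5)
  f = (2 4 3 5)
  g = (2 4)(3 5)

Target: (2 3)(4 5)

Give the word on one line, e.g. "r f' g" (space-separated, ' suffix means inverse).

  after f': (2 5 3 4)
  after f': (2 3)(4 5)

f' f'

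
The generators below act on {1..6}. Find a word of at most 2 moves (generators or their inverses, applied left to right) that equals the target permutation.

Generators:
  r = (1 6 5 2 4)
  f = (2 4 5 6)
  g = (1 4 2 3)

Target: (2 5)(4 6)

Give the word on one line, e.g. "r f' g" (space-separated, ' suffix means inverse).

f f

  after f: (2 4 5 6)
  after f: (2 5)(4 6)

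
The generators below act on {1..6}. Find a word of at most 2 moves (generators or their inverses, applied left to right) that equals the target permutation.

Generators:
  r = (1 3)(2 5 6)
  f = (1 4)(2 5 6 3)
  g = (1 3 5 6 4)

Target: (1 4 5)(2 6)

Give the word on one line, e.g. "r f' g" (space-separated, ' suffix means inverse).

  after g': (1 4 6 5 3)
  after r': (1 4 5)(2 6)

g' r'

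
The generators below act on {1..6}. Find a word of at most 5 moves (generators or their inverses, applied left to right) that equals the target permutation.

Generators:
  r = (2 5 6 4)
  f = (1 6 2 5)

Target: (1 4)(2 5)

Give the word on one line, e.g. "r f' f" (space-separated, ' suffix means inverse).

  after f': (1 5 2 6)
  after r: (1 6)(2 4)
  after r: (1 4 5 6)
  after f: (1 4)(2 5)

f' r r f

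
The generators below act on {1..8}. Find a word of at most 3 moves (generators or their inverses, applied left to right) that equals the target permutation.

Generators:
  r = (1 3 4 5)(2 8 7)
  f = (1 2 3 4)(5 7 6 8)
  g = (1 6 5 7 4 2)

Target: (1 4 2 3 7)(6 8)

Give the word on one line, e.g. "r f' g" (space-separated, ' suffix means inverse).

f g'

  after f: (1 2 3 4)(5 7 6 8)
  after g': (1 4 2 3 7)(6 8)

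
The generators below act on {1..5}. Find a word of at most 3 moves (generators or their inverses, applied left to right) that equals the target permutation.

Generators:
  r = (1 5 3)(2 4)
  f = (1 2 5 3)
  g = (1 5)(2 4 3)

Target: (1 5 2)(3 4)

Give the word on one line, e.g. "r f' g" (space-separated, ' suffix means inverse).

g r f'

  after g: (1 5)(2 4 3)
  after r: (1 3 4)
  after f': (1 5 2)(3 4)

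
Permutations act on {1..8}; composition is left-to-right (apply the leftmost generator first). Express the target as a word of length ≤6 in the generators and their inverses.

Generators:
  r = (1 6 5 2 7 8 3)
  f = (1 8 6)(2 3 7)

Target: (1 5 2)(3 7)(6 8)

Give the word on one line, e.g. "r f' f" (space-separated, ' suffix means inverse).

r' f' r' f

  after r': (1 3 8 7 2 5 6)
  after f': (1 2 5 8 3)
  after r': (1 5 7 2 6)
  after f: (1 5 2)(3 7)(6 8)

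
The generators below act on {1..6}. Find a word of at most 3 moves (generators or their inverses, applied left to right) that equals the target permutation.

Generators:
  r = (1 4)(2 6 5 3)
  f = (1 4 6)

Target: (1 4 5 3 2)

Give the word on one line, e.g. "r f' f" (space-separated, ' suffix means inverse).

  after f: (1 4 6)
  after r: (2 6 4 5 3)
  after f: (1 4 5 3 2)

f r f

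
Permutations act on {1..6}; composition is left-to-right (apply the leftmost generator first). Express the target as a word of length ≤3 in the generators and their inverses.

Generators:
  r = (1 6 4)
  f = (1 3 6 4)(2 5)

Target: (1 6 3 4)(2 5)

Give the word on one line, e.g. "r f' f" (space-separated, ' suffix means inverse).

r' f r

  after r': (1 4 6)
  after f: (2 5)(3 6)
  after r: (1 6 3 4)(2 5)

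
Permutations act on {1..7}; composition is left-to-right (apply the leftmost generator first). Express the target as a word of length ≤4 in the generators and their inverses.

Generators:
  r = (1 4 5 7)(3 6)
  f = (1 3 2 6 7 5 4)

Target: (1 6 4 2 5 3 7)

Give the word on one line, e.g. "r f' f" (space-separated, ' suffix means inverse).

f f f

  after f: (1 3 2 6 7 5 4)
  after f: (1 2 7 4 3 6 5)
  after f: (1 6 4 2 5 3 7)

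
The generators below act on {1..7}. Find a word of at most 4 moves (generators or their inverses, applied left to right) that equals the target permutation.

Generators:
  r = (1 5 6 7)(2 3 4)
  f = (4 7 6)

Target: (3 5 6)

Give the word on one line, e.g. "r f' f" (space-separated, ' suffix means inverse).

  after r: (1 5 6 7)(2 3 4)
  after f': (1 5 7)(2 3 6 4)
  after r': (3 5 6)

r f' r'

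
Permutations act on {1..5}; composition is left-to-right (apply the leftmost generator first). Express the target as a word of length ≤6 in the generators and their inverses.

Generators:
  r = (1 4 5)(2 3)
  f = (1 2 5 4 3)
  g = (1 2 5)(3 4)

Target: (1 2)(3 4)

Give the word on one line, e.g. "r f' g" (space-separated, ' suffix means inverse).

f f r g

  after f: (1 2 5 4 3)
  after f: (1 5 3 2 4)
  after r: (2 5)
  after g: (1 2)(3 4)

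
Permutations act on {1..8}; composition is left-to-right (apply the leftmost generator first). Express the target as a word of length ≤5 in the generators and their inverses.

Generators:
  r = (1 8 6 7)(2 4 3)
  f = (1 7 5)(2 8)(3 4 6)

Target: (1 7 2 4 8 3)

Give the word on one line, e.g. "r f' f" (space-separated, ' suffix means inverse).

f' r f'

  after f': (1 5 7)(2 8)(3 6 4)
  after r: (1 5)(2 6 3 7 8 4)
  after f': (1 7 2 4 8 3)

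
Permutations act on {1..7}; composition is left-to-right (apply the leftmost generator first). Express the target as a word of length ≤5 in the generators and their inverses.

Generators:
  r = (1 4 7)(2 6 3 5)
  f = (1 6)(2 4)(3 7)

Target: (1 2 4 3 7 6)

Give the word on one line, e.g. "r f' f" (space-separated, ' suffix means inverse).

  after r: (1 4 7)(2 6 3 5)
  after r: (1 7 4)(2 3)(5 6)
  after r: (2 5 3 6)
  after r: (1 4 7)
  after f': (1 2 4 3 7 6)

r r r r f'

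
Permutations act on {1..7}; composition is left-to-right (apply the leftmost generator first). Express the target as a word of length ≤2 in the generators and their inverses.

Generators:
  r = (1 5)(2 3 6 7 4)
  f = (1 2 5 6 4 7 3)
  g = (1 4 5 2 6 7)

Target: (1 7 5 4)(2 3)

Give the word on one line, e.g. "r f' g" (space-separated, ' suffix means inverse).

g r'

  after g: (1 4 5 2 6 7)
  after r': (1 7 5 4)(2 3)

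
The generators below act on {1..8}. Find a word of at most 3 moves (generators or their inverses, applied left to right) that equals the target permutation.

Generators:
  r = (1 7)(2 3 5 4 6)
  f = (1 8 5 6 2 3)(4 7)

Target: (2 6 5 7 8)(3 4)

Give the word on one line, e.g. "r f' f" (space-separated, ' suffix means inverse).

  after f: (1 8 5 6 2 3)(4 7)
  after r': (1 8 3 7 5 4)
  after f': (2 6 5 7 8)(3 4)

f r' f'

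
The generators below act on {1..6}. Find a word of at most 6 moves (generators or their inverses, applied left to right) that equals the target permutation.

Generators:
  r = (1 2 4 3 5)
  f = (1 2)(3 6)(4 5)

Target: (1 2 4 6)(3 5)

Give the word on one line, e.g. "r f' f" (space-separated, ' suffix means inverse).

  after r': (1 5 3 4 2)
  after f: (1 4)(3 5 6)
  after r': (1 2)(4 5 6)
  after r': (2 5 6)(3 4)
  after f': (1 2 4 6)(3 5)

r' f r' r' f'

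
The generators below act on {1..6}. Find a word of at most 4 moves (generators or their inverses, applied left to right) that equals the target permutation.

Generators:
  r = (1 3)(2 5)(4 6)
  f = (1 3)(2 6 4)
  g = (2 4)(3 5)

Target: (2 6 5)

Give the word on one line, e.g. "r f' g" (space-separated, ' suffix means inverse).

  after f': (1 3)(2 4 6)
  after g: (1 5 3)(4 6)
  after g: (1 3)(2 4 6)
  after r': (2 6 5)

f' g g r'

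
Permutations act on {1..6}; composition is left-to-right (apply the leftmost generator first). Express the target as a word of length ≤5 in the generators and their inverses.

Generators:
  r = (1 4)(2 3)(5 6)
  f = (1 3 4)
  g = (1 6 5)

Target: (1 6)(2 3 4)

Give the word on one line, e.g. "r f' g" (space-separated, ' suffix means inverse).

g' f' r

  after g': (1 5 6)
  after f': (1 5 6 4 3)
  after r: (1 6)(2 3 4)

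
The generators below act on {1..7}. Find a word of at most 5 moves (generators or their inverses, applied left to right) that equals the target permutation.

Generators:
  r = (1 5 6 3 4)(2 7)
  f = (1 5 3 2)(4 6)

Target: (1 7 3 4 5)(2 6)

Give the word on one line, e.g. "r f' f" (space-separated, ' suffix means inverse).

  after f': (1 2 3 5)(4 6)
  after r: (1 7 2 4 3 6)
  after f: (1 7)(2 6 5 3 4)
  after f: (1 7 5 2 4)(3 6)
  after f: (1 7 3 4 5)(2 6)

f' r f f f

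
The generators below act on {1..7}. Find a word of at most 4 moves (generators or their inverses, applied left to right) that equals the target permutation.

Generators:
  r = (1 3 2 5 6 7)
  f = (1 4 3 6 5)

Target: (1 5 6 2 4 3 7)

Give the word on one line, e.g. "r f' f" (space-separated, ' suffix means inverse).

r' r' f

  after r': (1 7 6 5 2 3)
  after r': (1 6 2)(3 7 5)
  after f: (1 5 6 2 4 3 7)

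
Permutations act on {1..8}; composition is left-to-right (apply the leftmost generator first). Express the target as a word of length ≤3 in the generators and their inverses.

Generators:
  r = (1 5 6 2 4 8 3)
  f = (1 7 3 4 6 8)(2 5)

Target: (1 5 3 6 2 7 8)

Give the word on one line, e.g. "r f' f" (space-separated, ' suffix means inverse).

  after r: (1 5 6 2 4 8 3)
  after f': (1 2 3 8 7)(4 6 5)
  after f': (1 5 3 6 2 7 8)

r f' f'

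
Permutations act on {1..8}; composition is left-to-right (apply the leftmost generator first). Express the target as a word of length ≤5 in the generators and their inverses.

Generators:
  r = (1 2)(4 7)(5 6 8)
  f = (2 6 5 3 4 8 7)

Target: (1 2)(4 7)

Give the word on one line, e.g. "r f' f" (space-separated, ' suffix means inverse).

  after r': (1 2)(4 7)(5 8 6)
  after r': (5 6 8)
  after r': (1 2)(4 7)

r' r' r'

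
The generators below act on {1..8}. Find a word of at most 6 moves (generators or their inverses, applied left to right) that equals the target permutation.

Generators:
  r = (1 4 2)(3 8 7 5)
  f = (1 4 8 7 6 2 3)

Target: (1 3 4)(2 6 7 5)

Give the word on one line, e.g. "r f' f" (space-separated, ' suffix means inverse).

r' r' r' f'

  after r': (1 2 4)(3 5 7 8)
  after r': (1 4 2)(3 7)(5 8)
  after r': (3 8 7 5)
  after f': (1 3 4)(2 6 7 5)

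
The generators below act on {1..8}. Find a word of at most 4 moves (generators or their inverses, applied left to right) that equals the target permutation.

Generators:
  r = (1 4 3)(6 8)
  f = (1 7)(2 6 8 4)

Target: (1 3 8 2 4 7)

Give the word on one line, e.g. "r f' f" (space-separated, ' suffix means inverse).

r' f'

  after r': (1 3 4)(6 8)
  after f': (1 3 8 2 4 7)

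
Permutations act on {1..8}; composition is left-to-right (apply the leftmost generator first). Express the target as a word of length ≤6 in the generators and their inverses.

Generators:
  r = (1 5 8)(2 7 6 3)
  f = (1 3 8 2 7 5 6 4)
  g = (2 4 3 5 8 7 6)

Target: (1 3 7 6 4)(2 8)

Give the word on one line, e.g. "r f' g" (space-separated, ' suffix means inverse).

g' f g r f'

  after g': (2 6 7 8 5 3 4)
  after f: (1 3)(2 4 7)(5 8 6)
  after g: (1 5 7 4 6 8 2 3)
  after r: (1 8 7 4 3 5 6)
  after f': (1 3 7 6 4)(2 8)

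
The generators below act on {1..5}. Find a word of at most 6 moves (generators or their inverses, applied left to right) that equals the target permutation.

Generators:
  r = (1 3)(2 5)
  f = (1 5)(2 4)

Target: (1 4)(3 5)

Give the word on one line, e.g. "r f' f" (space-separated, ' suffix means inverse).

  after f': (1 5)(2 4)
  after r: (1 2 4 5 3)
  after f': (1 4)(3 5)
  after f': (1 2 4 5 3)
  after f': (1 4)(3 5)

f' r f' f' f'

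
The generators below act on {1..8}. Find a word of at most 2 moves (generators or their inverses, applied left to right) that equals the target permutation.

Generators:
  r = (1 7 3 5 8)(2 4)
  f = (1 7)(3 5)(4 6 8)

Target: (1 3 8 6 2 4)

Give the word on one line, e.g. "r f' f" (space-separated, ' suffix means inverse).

  after f': (1 7)(3 5)(4 8 6)
  after r: (1 3 8 6 2 4)

f' r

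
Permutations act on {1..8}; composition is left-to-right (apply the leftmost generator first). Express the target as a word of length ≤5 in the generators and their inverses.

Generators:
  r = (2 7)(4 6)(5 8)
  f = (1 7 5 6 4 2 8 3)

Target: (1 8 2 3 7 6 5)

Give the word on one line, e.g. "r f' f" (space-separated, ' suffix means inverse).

r' f r f

  after r': (2 7)(4 6)(5 8)
  after f: (1 7 8 6 2 5 3)
  after r: (1 2 8 4 6 7 5 3)
  after f: (1 8 2 3 7 6 5)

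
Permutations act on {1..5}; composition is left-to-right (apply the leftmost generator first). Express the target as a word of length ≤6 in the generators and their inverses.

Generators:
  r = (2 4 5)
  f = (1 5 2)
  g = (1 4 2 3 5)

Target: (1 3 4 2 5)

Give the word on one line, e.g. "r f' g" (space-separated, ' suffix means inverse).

r r f g' r

  after r: (2 4 5)
  after r: (2 5 4)
  after f: (1 5 4)
  after g': (1 3 2 4 5)
  after r: (1 3 4 2 5)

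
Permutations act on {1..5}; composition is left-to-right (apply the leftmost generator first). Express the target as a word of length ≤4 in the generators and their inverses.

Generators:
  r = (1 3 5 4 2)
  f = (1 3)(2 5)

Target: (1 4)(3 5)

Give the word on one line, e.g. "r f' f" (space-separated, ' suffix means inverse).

r' f' r

  after r': (1 2 4 5 3)
  after f': (1 5)(2 4)
  after r: (1 4)(3 5)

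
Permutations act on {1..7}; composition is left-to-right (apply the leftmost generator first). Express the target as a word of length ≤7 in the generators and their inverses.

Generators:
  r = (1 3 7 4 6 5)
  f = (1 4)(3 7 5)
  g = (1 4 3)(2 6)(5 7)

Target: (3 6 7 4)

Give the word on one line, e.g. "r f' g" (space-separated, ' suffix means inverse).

  after f: (1 4)(3 7 5)
  after r': (1 7 6 4 5)
  after f: (1 5 4 3 7 6)
  after f: (1 3 5)(4 7 6)
  after r': (3 6 7 4)

f r' f f r'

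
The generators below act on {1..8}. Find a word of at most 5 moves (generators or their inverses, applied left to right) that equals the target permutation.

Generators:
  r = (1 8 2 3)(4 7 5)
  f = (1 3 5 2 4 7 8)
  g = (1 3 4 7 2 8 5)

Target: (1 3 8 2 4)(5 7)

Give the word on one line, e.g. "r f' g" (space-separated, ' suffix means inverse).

  after r': (1 3 2 8)(4 5 7)
  after g': (3 7)(4 8 5)
  after f: (1 3 8 2 4)(5 7)

r' g' f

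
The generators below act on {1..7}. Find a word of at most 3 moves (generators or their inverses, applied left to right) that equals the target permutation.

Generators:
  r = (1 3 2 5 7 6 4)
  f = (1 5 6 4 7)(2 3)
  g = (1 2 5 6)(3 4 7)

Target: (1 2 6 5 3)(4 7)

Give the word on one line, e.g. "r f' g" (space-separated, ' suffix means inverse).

  after f': (1 7 4 6 5)(2 3)
  after g: (1 3 5 2 4)
  after f': (1 2 6 5 3)(4 7)

f' g f'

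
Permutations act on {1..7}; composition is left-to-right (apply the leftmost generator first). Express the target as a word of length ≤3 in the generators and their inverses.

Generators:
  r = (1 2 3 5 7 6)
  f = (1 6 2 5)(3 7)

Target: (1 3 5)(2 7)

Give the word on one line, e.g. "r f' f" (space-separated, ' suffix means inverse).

f' r'

  after f': (1 5 2 6)(3 7)
  after r': (1 3 5)(2 7)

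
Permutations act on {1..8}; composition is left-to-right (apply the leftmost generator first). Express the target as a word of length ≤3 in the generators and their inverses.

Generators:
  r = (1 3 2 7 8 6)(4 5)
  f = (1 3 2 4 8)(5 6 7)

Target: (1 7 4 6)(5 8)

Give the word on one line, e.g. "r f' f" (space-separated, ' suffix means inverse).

  after r': (1 6 8 7 2 3)(4 5)
  after f: (1 7 4 6)(5 8)

r' f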